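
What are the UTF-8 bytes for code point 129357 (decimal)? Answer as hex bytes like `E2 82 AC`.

U+1F94D = 0x1F94D = 129357 decimal. In range U+10000–U+10FFFF → 4-byte form: 11110xxx 10xxxxxx 10xxxxxx 10xxxxxx.
Binary (21 bits): 000011111100101001101.
Split 3+6+6+6: 000 | 011111 | 100101 | 001101.
Byte 1: 11110000 = 0xF0.
Byte 2: 10011111 = 0x9F.
Byte 3: 10100101 = 0xA5.
Byte 4: 10001101 = 0x8D.

F0 9F A5 8D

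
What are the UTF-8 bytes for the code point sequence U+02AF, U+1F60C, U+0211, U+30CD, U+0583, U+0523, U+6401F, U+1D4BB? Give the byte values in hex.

U+02AF: 2-byte form → CA AF.
U+1F60C: 4-byte form → F0 9F 98 8C.
U+0211: 2-byte form → C8 91.
U+30CD: 3-byte form → E3 83 8D.
U+0583: 2-byte form → D6 83.
U+0523: 2-byte form → D4 A3.
U+6401F: 4-byte form → F1 A4 80 9F.
U+1D4BB: 4-byte form → F0 9D 92 BB.
Concatenated (23 bytes): CA AF F0 9F 98 8C C8 91 E3 83 8D D6 83 D4 A3 F1 A4 80 9F F0 9D 92 BB.

CA AF F0 9F 98 8C C8 91 E3 83 8D D6 83 D4 A3 F1 A4 80 9F F0 9D 92 BB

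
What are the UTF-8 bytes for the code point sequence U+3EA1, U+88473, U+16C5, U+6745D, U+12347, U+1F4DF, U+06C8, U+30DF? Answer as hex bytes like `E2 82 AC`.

E3 BA A1 F2 88 91 B3 E1 9B 85 F1 A7 91 9D F0 92 8D 87 F0 9F 93 9F DB 88 E3 83 9F

U+3EA1: 3-byte form → E3 BA A1.
U+88473: 4-byte form → F2 88 91 B3.
U+16C5: 3-byte form → E1 9B 85.
U+6745D: 4-byte form → F1 A7 91 9D.
U+12347: 4-byte form → F0 92 8D 87.
U+1F4DF: 4-byte form → F0 9F 93 9F.
U+06C8: 2-byte form → DB 88.
U+30DF: 3-byte form → E3 83 9F.
Concatenated (27 bytes): E3 BA A1 F2 88 91 B3 E1 9B 85 F1 A7 91 9D F0 92 8D 87 F0 9F 93 9F DB 88 E3 83 9F.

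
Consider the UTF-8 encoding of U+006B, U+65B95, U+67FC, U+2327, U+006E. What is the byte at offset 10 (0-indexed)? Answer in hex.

0xA7

U+006B → 1-byte form 6B at offsets 0–0.
U+65B95 → 4-byte form F1 A5 AE 95 at offsets 1–4.
U+67FC → 3-byte form E6 9F BC at offsets 5–7.
U+2327 → 3-byte form E2 8C A7 at offsets 8–10.
Offset 10 falls in char 4's range; it's byte 3 of E2 8C A7 = 0xA7.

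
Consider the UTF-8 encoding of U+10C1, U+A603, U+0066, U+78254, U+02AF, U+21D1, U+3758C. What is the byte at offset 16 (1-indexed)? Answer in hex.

0x91

1-indexed offset 16 is 0-indexed offset 15.
U+10C1 → 3-byte form E1 83 81 at offsets 0–2.
U+A603 → 3-byte form EA 98 83 at offsets 3–5.
U+0066 → 1-byte form 66 at offsets 6–6.
U+78254 → 4-byte form F1 B8 89 94 at offsets 7–10.
U+02AF → 2-byte form CA AF at offsets 11–12.
U+21D1 → 3-byte form E2 87 91 at offsets 13–15.
Offset 15 falls in char 6's range; it's byte 3 of E2 87 91 = 0x91.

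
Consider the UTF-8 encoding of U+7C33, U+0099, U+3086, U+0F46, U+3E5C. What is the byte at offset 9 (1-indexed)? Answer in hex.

1-indexed offset 9 is 0-indexed offset 8.
U+7C33 → 3-byte form E7 B0 B3 at offsets 0–2.
U+0099 → 2-byte form C2 99 at offsets 3–4.
U+3086 → 3-byte form E3 82 86 at offsets 5–7.
U+0F46 → 3-byte form E0 BD 86 at offsets 8–10.
Offset 8 falls in char 4's range; it's byte 1 of E0 BD 86 = 0xE0.

0xE0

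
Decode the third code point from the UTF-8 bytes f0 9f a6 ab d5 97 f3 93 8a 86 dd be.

U+D3286

Offset 0: leading byte 0xF0 = 11110000 → 4-byte char #1 = F0 9F A6 AB.
Offset 4: leading byte 0xD5 = 11010101 → 2-byte char #2 = D5 97.
Offset 6: leading byte 0xF3 = 11110011 → 4-byte char #3 = F3 93 8A 86.
Leading byte 0xF3 = 11110011 matches 11110xxx → 4-byte sequence.
Byte 1: 0xF3 = 11110011, payload 011 (3 bits).
Byte 2: 0x93 = 10010011 (10xxxxxx ✓), payload 010011.
Byte 3: 0x8A = 10001010 (10xxxxxx ✓), payload 001010.
Byte 4: 0x86 = 10000110 (10xxxxxx ✓), payload 000110.
Concatenate: 011010011001010000110 = 0xD3286 (21 bits → U+D3286).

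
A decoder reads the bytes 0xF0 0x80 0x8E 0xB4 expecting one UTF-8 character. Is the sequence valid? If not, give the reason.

Leading byte 0xF0 = 11110000 → 4-byte form.
Continuation bytes all match 10xxxxxx. Payload decodes to 0x3B4.
But 0x3B4 < 0x10000, the minimum for a 4-byte sequence — this is an overlong encoding.

invalid (overlong encoding)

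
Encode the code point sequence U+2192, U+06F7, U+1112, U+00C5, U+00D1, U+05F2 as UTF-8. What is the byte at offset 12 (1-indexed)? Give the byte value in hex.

0x91

1-indexed offset 12 is 0-indexed offset 11.
U+2192 → 3-byte form E2 86 92 at offsets 0–2.
U+06F7 → 2-byte form DB B7 at offsets 3–4.
U+1112 → 3-byte form E1 84 92 at offsets 5–7.
U+00C5 → 2-byte form C3 85 at offsets 8–9.
U+00D1 → 2-byte form C3 91 at offsets 10–11.
Offset 11 falls in char 5's range; it's byte 2 of C3 91 = 0x91.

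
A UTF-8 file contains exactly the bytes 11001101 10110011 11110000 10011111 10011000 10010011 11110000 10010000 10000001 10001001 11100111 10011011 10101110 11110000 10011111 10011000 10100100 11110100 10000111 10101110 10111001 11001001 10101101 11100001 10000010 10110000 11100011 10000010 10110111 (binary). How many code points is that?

Byte at offset 0: 0xCD = 11001101 → 2-byte char (#1). Advance 2.
Byte at offset 2: 0xF0 = 11110000 → 4-byte char (#2). Advance 4.
Byte at offset 6: 0xF0 = 11110000 → 4-byte char (#3). Advance 4.
Byte at offset 10: 0xE7 = 11100111 → 3-byte char (#4). Advance 3.
Byte at offset 13: 0xF0 = 11110000 → 4-byte char (#5). Advance 4.
Byte at offset 17: 0xF4 = 11110100 → 4-byte char (#6). Advance 4.
Byte at offset 21: 0xC9 = 11001001 → 2-byte char (#7). Advance 2.
Byte at offset 23: 0xE1 = 11100001 → 3-byte char (#8). Advance 3.
Byte at offset 26: 0xE3 = 11100011 → 3-byte char (#9). Advance 3.
Reached end at offset 29 after 9 code points.

9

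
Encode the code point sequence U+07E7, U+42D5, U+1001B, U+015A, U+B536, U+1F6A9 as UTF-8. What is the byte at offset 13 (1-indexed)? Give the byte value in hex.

1-indexed offset 13 is 0-indexed offset 12.
U+07E7 → 2-byte form DF A7 at offsets 0–1.
U+42D5 → 3-byte form E4 8B 95 at offsets 2–4.
U+1001B → 4-byte form F0 90 80 9B at offsets 5–8.
U+015A → 2-byte form C5 9A at offsets 9–10.
U+B536 → 3-byte form EB 94 B6 at offsets 11–13.
Offset 12 falls in char 5's range; it's byte 2 of EB 94 B6 = 0x94.

0x94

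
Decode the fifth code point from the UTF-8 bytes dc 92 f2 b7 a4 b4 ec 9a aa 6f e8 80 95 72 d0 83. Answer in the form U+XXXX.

U+8015

Offset 0: leading byte 0xDC = 11011100 → 2-byte char #1 = DC 92.
Offset 2: leading byte 0xF2 = 11110010 → 4-byte char #2 = F2 B7 A4 B4.
Offset 6: leading byte 0xEC = 11101100 → 3-byte char #3 = EC 9A AA.
Offset 9: leading byte 0x6F = 01101111 → 1-byte char #4 = 6F.
Offset 10: leading byte 0xE8 = 11101000 → 3-byte char #5 = E8 80 95.
Leading byte 0xE8 = 11101000 matches 1110xxxx → 3-byte sequence.
Byte 1: 0xE8 = 11101000, payload 1000 (4 bits).
Byte 2: 0x80 = 10000000 (10xxxxxx ✓), payload 000000.
Byte 3: 0x95 = 10010101 (10xxxxxx ✓), payload 010101.
Concatenate: 1000000000010101 = 0x8015 (16 bits → U+8015).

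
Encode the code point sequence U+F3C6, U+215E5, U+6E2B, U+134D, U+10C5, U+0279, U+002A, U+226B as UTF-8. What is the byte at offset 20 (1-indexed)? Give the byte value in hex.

1-indexed offset 20 is 0-indexed offset 19.
U+F3C6 → 3-byte form EF 8F 86 at offsets 0–2.
U+215E5 → 4-byte form F0 A1 97 A5 at offsets 3–6.
U+6E2B → 3-byte form E6 B8 AB at offsets 7–9.
U+134D → 3-byte form E1 8D 8D at offsets 10–12.
U+10C5 → 3-byte form E1 83 85 at offsets 13–15.
U+0279 → 2-byte form C9 B9 at offsets 16–17.
U+002A → 1-byte form 2A at offsets 18–18.
U+226B → 3-byte form E2 89 AB at offsets 19–21.
Offset 19 falls in char 8's range; it's byte 1 of E2 89 AB = 0xE2.

0xE2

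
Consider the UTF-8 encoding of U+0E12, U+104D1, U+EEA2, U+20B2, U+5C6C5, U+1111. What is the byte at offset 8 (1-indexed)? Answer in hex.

1-indexed offset 8 is 0-indexed offset 7.
U+0E12 → 3-byte form E0 B8 92 at offsets 0–2.
U+104D1 → 4-byte form F0 90 93 91 at offsets 3–6.
U+EEA2 → 3-byte form EE BA A2 at offsets 7–9.
Offset 7 falls in char 3's range; it's byte 1 of EE BA A2 = 0xEE.

0xEE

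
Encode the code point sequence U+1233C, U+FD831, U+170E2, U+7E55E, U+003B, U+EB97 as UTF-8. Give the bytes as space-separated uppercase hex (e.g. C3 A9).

F0 92 8C BC F3 BD A0 B1 F0 97 83 A2 F1 BE 95 9E 3B EE AE 97

U+1233C: 4-byte form → F0 92 8C BC.
U+FD831: 4-byte form → F3 BD A0 B1.
U+170E2: 4-byte form → F0 97 83 A2.
U+7E55E: 4-byte form → F1 BE 95 9E.
U+003B: 1-byte form → 3B.
U+EB97: 3-byte form → EE AE 97.
Concatenated (20 bytes): F0 92 8C BC F3 BD A0 B1 F0 97 83 A2 F1 BE 95 9E 3B EE AE 97.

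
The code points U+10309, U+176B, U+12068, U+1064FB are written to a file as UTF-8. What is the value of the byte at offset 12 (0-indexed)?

U+10309 → 4-byte form F0 90 8C 89 at offsets 0–3.
U+176B → 3-byte form E1 9D AB at offsets 4–6.
U+12068 → 4-byte form F0 92 81 A8 at offsets 7–10.
U+1064FB → 4-byte form F4 86 93 BB at offsets 11–14.
Offset 12 falls in char 4's range; it's byte 2 of F4 86 93 BB = 0x86.

0x86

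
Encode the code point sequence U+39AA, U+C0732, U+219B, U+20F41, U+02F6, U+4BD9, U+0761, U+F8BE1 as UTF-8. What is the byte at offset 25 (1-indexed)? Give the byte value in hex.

0xA1

1-indexed offset 25 is 0-indexed offset 24.
U+39AA → 3-byte form E3 A6 AA at offsets 0–2.
U+C0732 → 4-byte form F3 80 9C B2 at offsets 3–6.
U+219B → 3-byte form E2 86 9B at offsets 7–9.
U+20F41 → 4-byte form F0 A0 BD 81 at offsets 10–13.
U+02F6 → 2-byte form CB B6 at offsets 14–15.
U+4BD9 → 3-byte form E4 AF 99 at offsets 16–18.
U+0761 → 2-byte form DD A1 at offsets 19–20.
U+F8BE1 → 4-byte form F3 B8 AF A1 at offsets 21–24.
Offset 24 falls in char 8's range; it's byte 4 of F3 B8 AF A1 = 0xA1.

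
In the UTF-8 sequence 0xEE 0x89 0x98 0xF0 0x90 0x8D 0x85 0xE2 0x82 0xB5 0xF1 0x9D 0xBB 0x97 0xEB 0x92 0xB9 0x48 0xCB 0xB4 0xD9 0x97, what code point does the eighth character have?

U+0657

Offset 0: leading byte 0xEE = 11101110 → 3-byte char #1 = EE 89 98.
Offset 3: leading byte 0xF0 = 11110000 → 4-byte char #2 = F0 90 8D 85.
Offset 7: leading byte 0xE2 = 11100010 → 3-byte char #3 = E2 82 B5.
Offset 10: leading byte 0xF1 = 11110001 → 4-byte char #4 = F1 9D BB 97.
Offset 14: leading byte 0xEB = 11101011 → 3-byte char #5 = EB 92 B9.
Offset 17: leading byte 0x48 = 01001000 → 1-byte char #6 = 48.
Offset 18: leading byte 0xCB = 11001011 → 2-byte char #7 = CB B4.
Offset 20: leading byte 0xD9 = 11011001 → 2-byte char #8 = D9 97.
Leading byte 0xD9 = 11011001 matches 110xxxxx → 2-byte sequence.
Byte 1: 0xD9 = 11011001, payload 11001 (5 bits).
Byte 2: 0x97 = 10010111 (10xxxxxx ✓), payload 010111.
Concatenate: 11001010111 = 0x657 (11 bits → U+0657).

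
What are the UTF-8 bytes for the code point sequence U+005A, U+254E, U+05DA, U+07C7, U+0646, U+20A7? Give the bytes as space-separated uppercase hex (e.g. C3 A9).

5A E2 95 8E D7 9A DF 87 D9 86 E2 82 A7

U+005A: 1-byte form → 5A.
U+254E: 3-byte form → E2 95 8E.
U+05DA: 2-byte form → D7 9A.
U+07C7: 2-byte form → DF 87.
U+0646: 2-byte form → D9 86.
U+20A7: 3-byte form → E2 82 A7.
Concatenated (13 bytes): 5A E2 95 8E D7 9A DF 87 D9 86 E2 82 A7.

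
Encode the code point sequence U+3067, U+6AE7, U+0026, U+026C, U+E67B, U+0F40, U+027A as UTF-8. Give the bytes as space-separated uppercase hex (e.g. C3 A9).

U+3067: 3-byte form → E3 81 A7.
U+6AE7: 3-byte form → E6 AB A7.
U+0026: 1-byte form → 26.
U+026C: 2-byte form → C9 AC.
U+E67B: 3-byte form → EE 99 BB.
U+0F40: 3-byte form → E0 BD 80.
U+027A: 2-byte form → C9 BA.
Concatenated (17 bytes): E3 81 A7 E6 AB A7 26 C9 AC EE 99 BB E0 BD 80 C9 BA.

E3 81 A7 E6 AB A7 26 C9 AC EE 99 BB E0 BD 80 C9 BA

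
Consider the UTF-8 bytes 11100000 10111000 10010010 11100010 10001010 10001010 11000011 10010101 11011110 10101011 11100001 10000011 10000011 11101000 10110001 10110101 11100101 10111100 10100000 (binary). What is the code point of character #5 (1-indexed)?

Offset 0: leading byte 0xE0 = 11100000 → 3-byte char #1 = E0 B8 92.
Offset 3: leading byte 0xE2 = 11100010 → 3-byte char #2 = E2 8A 8A.
Offset 6: leading byte 0xC3 = 11000011 → 2-byte char #3 = C3 95.
Offset 8: leading byte 0xDE = 11011110 → 2-byte char #4 = DE AB.
Offset 10: leading byte 0xE1 = 11100001 → 3-byte char #5 = E1 83 83.
Leading byte 0xE1 = 11100001 matches 1110xxxx → 3-byte sequence.
Byte 1: 0xE1 = 11100001, payload 0001 (4 bits).
Byte 2: 0x83 = 10000011 (10xxxxxx ✓), payload 000011.
Byte 3: 0x83 = 10000011 (10xxxxxx ✓), payload 000011.
Concatenate: 0001000011000011 = 0x10C3 (16 bits → U+10C3).

U+10C3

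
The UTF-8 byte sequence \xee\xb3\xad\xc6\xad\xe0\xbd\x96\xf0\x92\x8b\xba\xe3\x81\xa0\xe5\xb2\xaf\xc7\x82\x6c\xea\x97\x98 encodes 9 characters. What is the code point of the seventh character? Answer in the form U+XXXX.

Offset 0: leading byte 0xEE = 11101110 → 3-byte char #1 = EE B3 AD.
Offset 3: leading byte 0xC6 = 11000110 → 2-byte char #2 = C6 AD.
Offset 5: leading byte 0xE0 = 11100000 → 3-byte char #3 = E0 BD 96.
Offset 8: leading byte 0xF0 = 11110000 → 4-byte char #4 = F0 92 8B BA.
Offset 12: leading byte 0xE3 = 11100011 → 3-byte char #5 = E3 81 A0.
Offset 15: leading byte 0xE5 = 11100101 → 3-byte char #6 = E5 B2 AF.
Offset 18: leading byte 0xC7 = 11000111 → 2-byte char #7 = C7 82.
Leading byte 0xC7 = 11000111 matches 110xxxxx → 2-byte sequence.
Byte 1: 0xC7 = 11000111, payload 00111 (5 bits).
Byte 2: 0x82 = 10000010 (10xxxxxx ✓), payload 000010.
Concatenate: 00111000010 = 0x1C2 (11 bits → U+01C2).

U+01C2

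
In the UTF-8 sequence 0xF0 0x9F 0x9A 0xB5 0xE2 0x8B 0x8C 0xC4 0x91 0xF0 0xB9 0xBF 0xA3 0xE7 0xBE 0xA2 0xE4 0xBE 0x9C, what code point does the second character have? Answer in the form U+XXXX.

Offset 0: leading byte 0xF0 = 11110000 → 4-byte char #1 = F0 9F 9A B5.
Offset 4: leading byte 0xE2 = 11100010 → 3-byte char #2 = E2 8B 8C.
Leading byte 0xE2 = 11100010 matches 1110xxxx → 3-byte sequence.
Byte 1: 0xE2 = 11100010, payload 0010 (4 bits).
Byte 2: 0x8B = 10001011 (10xxxxxx ✓), payload 001011.
Byte 3: 0x8C = 10001100 (10xxxxxx ✓), payload 001100.
Concatenate: 0010001011001100 = 0x22CC (16 bits → U+22CC).

U+22CC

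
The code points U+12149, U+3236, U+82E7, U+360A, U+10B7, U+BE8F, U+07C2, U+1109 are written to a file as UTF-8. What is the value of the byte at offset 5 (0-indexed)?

U+12149 → 4-byte form F0 92 85 89 at offsets 0–3.
U+3236 → 3-byte form E3 88 B6 at offsets 4–6.
Offset 5 falls in char 2's range; it's byte 2 of E3 88 B6 = 0x88.

0x88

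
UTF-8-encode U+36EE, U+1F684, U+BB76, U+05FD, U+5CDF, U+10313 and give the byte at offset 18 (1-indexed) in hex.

0x8C

1-indexed offset 18 is 0-indexed offset 17.
U+36EE → 3-byte form E3 9B AE at offsets 0–2.
U+1F684 → 4-byte form F0 9F 9A 84 at offsets 3–6.
U+BB76 → 3-byte form EB AD B6 at offsets 7–9.
U+05FD → 2-byte form D7 BD at offsets 10–11.
U+5CDF → 3-byte form E5 B3 9F at offsets 12–14.
U+10313 → 4-byte form F0 90 8C 93 at offsets 15–18.
Offset 17 falls in char 6's range; it's byte 3 of F0 90 8C 93 = 0x8C.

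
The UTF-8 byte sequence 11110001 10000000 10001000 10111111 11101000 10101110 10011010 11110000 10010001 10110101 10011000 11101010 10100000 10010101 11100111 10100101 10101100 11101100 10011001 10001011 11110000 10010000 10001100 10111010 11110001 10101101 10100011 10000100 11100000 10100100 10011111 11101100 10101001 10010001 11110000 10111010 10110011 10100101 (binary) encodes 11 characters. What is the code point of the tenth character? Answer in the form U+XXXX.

Offset 0: leading byte 0xF1 = 11110001 → 4-byte char #1 = F1 80 88 BF.
Offset 4: leading byte 0xE8 = 11101000 → 3-byte char #2 = E8 AE 9A.
Offset 7: leading byte 0xF0 = 11110000 → 4-byte char #3 = F0 91 B5 98.
Offset 11: leading byte 0xEA = 11101010 → 3-byte char #4 = EA A0 95.
Offset 14: leading byte 0xE7 = 11100111 → 3-byte char #5 = E7 A5 AC.
Offset 17: leading byte 0xEC = 11101100 → 3-byte char #6 = EC 99 8B.
Offset 20: leading byte 0xF0 = 11110000 → 4-byte char #7 = F0 90 8C BA.
Offset 24: leading byte 0xF1 = 11110001 → 4-byte char #8 = F1 AD A3 84.
Offset 28: leading byte 0xE0 = 11100000 → 3-byte char #9 = E0 A4 9F.
Offset 31: leading byte 0xEC = 11101100 → 3-byte char #10 = EC A9 91.
Leading byte 0xEC = 11101100 matches 1110xxxx → 3-byte sequence.
Byte 1: 0xEC = 11101100, payload 1100 (4 bits).
Byte 2: 0xA9 = 10101001 (10xxxxxx ✓), payload 101001.
Byte 3: 0x91 = 10010001 (10xxxxxx ✓), payload 010001.
Concatenate: 1100101001010001 = 0xCA51 (16 bits → U+CA51).

U+CA51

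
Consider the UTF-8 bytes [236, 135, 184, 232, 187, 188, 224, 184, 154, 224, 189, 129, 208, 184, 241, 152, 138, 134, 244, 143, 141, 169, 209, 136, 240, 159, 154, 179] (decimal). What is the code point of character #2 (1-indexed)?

U+8EFC

Offset 0: leading byte 0xEC = 11101100 → 3-byte char #1 = EC 87 B8.
Offset 3: leading byte 0xE8 = 11101000 → 3-byte char #2 = E8 BB BC.
Leading byte 0xE8 = 11101000 matches 1110xxxx → 3-byte sequence.
Byte 1: 0xE8 = 11101000, payload 1000 (4 bits).
Byte 2: 0xBB = 10111011 (10xxxxxx ✓), payload 111011.
Byte 3: 0xBC = 10111100 (10xxxxxx ✓), payload 111100.
Concatenate: 1000111011111100 = 0x8EFC (16 bits → U+8EFC).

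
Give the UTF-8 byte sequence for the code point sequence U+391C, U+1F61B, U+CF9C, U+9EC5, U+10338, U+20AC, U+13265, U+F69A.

U+391C: 3-byte form → E3 A4 9C.
U+1F61B: 4-byte form → F0 9F 98 9B.
U+CF9C: 3-byte form → EC BE 9C.
U+9EC5: 3-byte form → E9 BB 85.
U+10338: 4-byte form → F0 90 8C B8.
U+20AC: 3-byte form → E2 82 AC.
U+13265: 4-byte form → F0 93 89 A5.
U+F69A: 3-byte form → EF 9A 9A.
Concatenated (27 bytes): E3 A4 9C F0 9F 98 9B EC BE 9C E9 BB 85 F0 90 8C B8 E2 82 AC F0 93 89 A5 EF 9A 9A.

E3 A4 9C F0 9F 98 9B EC BE 9C E9 BB 85 F0 90 8C B8 E2 82 AC F0 93 89 A5 EF 9A 9A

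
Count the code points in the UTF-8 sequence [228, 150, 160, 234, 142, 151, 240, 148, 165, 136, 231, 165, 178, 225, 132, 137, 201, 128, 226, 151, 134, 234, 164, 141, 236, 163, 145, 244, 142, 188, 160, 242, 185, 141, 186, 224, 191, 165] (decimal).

Byte at offset 0: 0xE4 = 11100100 → 3-byte char (#1). Advance 3.
Byte at offset 3: 0xEA = 11101010 → 3-byte char (#2). Advance 3.
Byte at offset 6: 0xF0 = 11110000 → 4-byte char (#3). Advance 4.
Byte at offset 10: 0xE7 = 11100111 → 3-byte char (#4). Advance 3.
Byte at offset 13: 0xE1 = 11100001 → 3-byte char (#5). Advance 3.
Byte at offset 16: 0xC9 = 11001001 → 2-byte char (#6). Advance 2.
Byte at offset 18: 0xE2 = 11100010 → 3-byte char (#7). Advance 3.
Byte at offset 21: 0xEA = 11101010 → 3-byte char (#8). Advance 3.
Byte at offset 24: 0xEC = 11101100 → 3-byte char (#9). Advance 3.
Byte at offset 27: 0xF4 = 11110100 → 4-byte char (#10). Advance 4.
Byte at offset 31: 0xF2 = 11110010 → 4-byte char (#11). Advance 4.
Byte at offset 35: 0xE0 = 11100000 → 3-byte char (#12). Advance 3.
Reached end at offset 38 after 12 code points.

12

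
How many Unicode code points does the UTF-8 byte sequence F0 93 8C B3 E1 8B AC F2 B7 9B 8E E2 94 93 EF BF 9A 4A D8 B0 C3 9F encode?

Byte at offset 0: 0xF0 = 11110000 → 4-byte char (#1). Advance 4.
Byte at offset 4: 0xE1 = 11100001 → 3-byte char (#2). Advance 3.
Byte at offset 7: 0xF2 = 11110010 → 4-byte char (#3). Advance 4.
Byte at offset 11: 0xE2 = 11100010 → 3-byte char (#4). Advance 3.
Byte at offset 14: 0xEF = 11101111 → 3-byte char (#5). Advance 3.
Byte at offset 17: 0x4A = 01001010 → 1-byte char (#6). Advance 1.
Byte at offset 18: 0xD8 = 11011000 → 2-byte char (#7). Advance 2.
Byte at offset 20: 0xC3 = 11000011 → 2-byte char (#8). Advance 2.
Reached end at offset 22 after 8 code points.

8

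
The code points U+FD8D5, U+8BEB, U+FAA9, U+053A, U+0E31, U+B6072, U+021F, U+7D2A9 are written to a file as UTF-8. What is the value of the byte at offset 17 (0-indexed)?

0x81

U+FD8D5 → 4-byte form F3 BD A3 95 at offsets 0–3.
U+8BEB → 3-byte form E8 AF AB at offsets 4–6.
U+FAA9 → 3-byte form EF AA A9 at offsets 7–9.
U+053A → 2-byte form D4 BA at offsets 10–11.
U+0E31 → 3-byte form E0 B8 B1 at offsets 12–14.
U+B6072 → 4-byte form F2 B6 81 B2 at offsets 15–18.
Offset 17 falls in char 6's range; it's byte 3 of F2 B6 81 B2 = 0x81.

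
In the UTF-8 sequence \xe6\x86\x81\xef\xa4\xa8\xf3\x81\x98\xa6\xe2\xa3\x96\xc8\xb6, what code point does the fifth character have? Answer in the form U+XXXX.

U+0236

Offset 0: leading byte 0xE6 = 11100110 → 3-byte char #1 = E6 86 81.
Offset 3: leading byte 0xEF = 11101111 → 3-byte char #2 = EF A4 A8.
Offset 6: leading byte 0xF3 = 11110011 → 4-byte char #3 = F3 81 98 A6.
Offset 10: leading byte 0xE2 = 11100010 → 3-byte char #4 = E2 A3 96.
Offset 13: leading byte 0xC8 = 11001000 → 2-byte char #5 = C8 B6.
Leading byte 0xC8 = 11001000 matches 110xxxxx → 2-byte sequence.
Byte 1: 0xC8 = 11001000, payload 01000 (5 bits).
Byte 2: 0xB6 = 10110110 (10xxxxxx ✓), payload 110110.
Concatenate: 01000110110 = 0x236 (11 bits → U+0236).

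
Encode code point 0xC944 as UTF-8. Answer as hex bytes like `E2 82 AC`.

U+C944 = 0xC944 = 51524 decimal. In range U+0800–U+FFFF → 3-byte form: 1110xxxx 10xxxxxx 10xxxxxx.
Binary (16 bits): 1100100101000100.
Split 4+6+6: 1100 | 100101 | 000100.
Byte 1: 11101100 = 0xEC.
Byte 2: 10100101 = 0xA5.
Byte 3: 10000100 = 0x84.

EC A5 84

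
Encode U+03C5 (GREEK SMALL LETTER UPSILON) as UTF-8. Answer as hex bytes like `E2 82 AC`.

CF 85

U+03C5 = 0x3C5 = 965 decimal. In range U+0080–U+07FF → 2-byte form: 110xxxxx 10xxxxxx.
Binary (11 bits): 01111000101.
Split 5+6: 01111 | 000101.
Byte 1: 11001111 = 0xCF.
Byte 2: 10000101 = 0x85.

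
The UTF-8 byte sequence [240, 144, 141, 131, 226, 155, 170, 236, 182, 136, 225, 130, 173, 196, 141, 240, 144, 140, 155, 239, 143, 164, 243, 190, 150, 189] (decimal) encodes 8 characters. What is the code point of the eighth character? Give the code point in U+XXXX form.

Offset 0: leading byte 0xF0 = 11110000 → 4-byte char #1 = F0 90 8D 83.
Offset 4: leading byte 0xE2 = 11100010 → 3-byte char #2 = E2 9B AA.
Offset 7: leading byte 0xEC = 11101100 → 3-byte char #3 = EC B6 88.
Offset 10: leading byte 0xE1 = 11100001 → 3-byte char #4 = E1 82 AD.
Offset 13: leading byte 0xC4 = 11000100 → 2-byte char #5 = C4 8D.
Offset 15: leading byte 0xF0 = 11110000 → 4-byte char #6 = F0 90 8C 9B.
Offset 19: leading byte 0xEF = 11101111 → 3-byte char #7 = EF 8F A4.
Offset 22: leading byte 0xF3 = 11110011 → 4-byte char #8 = F3 BE 96 BD.
Leading byte 0xF3 = 11110011 matches 11110xxx → 4-byte sequence.
Byte 1: 0xF3 = 11110011, payload 011 (3 bits).
Byte 2: 0xBE = 10111110 (10xxxxxx ✓), payload 111110.
Byte 3: 0x96 = 10010110 (10xxxxxx ✓), payload 010110.
Byte 4: 0xBD = 10111101 (10xxxxxx ✓), payload 111101.
Concatenate: 011111110010110111101 = 0xFE5BD (21 bits → U+FE5BD).

U+FE5BD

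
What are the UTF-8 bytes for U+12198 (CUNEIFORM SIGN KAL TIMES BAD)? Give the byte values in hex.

F0 92 86 98

U+12198 = 0x12198 = 74136 decimal. In range U+10000–U+10FFFF → 4-byte form: 11110xxx 10xxxxxx 10xxxxxx 10xxxxxx.
Binary (21 bits): 000010010000110011000.
Split 3+6+6+6: 000 | 010010 | 000110 | 011000.
Byte 1: 11110000 = 0xF0.
Byte 2: 10010010 = 0x92.
Byte 3: 10000110 = 0x86.
Byte 4: 10011000 = 0x98.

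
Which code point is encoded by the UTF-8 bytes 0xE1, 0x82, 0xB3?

Leading byte 0xE1 = 11100001 matches 1110xxxx → 3-byte sequence.
Byte 1: 0xE1 = 11100001, payload 0001 (4 bits).
Byte 2: 0x82 = 10000010 (10xxxxxx ✓), payload 000010.
Byte 3: 0xB3 = 10110011 (10xxxxxx ✓), payload 110011.
Concatenate: 0001000010110011 = 0x10B3 (16 bits → U+10B3).

U+10B3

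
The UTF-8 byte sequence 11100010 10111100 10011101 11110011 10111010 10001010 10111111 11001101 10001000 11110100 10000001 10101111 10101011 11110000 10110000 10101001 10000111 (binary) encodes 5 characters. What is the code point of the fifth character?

Offset 0: leading byte 0xE2 = 11100010 → 3-byte char #1 = E2 BC 9D.
Offset 3: leading byte 0xF3 = 11110011 → 4-byte char #2 = F3 BA 8A BF.
Offset 7: leading byte 0xCD = 11001101 → 2-byte char #3 = CD 88.
Offset 9: leading byte 0xF4 = 11110100 → 4-byte char #4 = F4 81 AF AB.
Offset 13: leading byte 0xF0 = 11110000 → 4-byte char #5 = F0 B0 A9 87.
Leading byte 0xF0 = 11110000 matches 11110xxx → 4-byte sequence.
Byte 1: 0xF0 = 11110000, payload 000 (3 bits).
Byte 2: 0xB0 = 10110000 (10xxxxxx ✓), payload 110000.
Byte 3: 0xA9 = 10101001 (10xxxxxx ✓), payload 101001.
Byte 4: 0x87 = 10000111 (10xxxxxx ✓), payload 000111.
Concatenate: 000110000101001000111 = 0x30A47 (21 bits → U+30A47).

U+30A47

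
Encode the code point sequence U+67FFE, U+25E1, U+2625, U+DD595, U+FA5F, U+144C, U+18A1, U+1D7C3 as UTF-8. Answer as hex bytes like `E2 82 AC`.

U+67FFE: 4-byte form → F1 A7 BF BE.
U+25E1: 3-byte form → E2 97 A1.
U+2625: 3-byte form → E2 98 A5.
U+DD595: 4-byte form → F3 9D 96 95.
U+FA5F: 3-byte form → EF A9 9F.
U+144C: 3-byte form → E1 91 8C.
U+18A1: 3-byte form → E1 A2 A1.
U+1D7C3: 4-byte form → F0 9D 9F 83.
Concatenated (27 bytes): F1 A7 BF BE E2 97 A1 E2 98 A5 F3 9D 96 95 EF A9 9F E1 91 8C E1 A2 A1 F0 9D 9F 83.

F1 A7 BF BE E2 97 A1 E2 98 A5 F3 9D 96 95 EF A9 9F E1 91 8C E1 A2 A1 F0 9D 9F 83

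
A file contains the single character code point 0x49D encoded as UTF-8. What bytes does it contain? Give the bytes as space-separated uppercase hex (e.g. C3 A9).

U+049D = 0x49D = 1181 decimal. In range U+0080–U+07FF → 2-byte form: 110xxxxx 10xxxxxx.
Binary (11 bits): 10010011101.
Split 5+6: 10010 | 011101.
Byte 1: 11010010 = 0xD2.
Byte 2: 10011101 = 0x9D.

D2 9D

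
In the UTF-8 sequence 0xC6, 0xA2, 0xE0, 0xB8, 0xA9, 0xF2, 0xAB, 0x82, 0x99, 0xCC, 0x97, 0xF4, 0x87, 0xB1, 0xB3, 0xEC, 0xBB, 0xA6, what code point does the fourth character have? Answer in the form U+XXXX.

U+0317

Offset 0: leading byte 0xC6 = 11000110 → 2-byte char #1 = C6 A2.
Offset 2: leading byte 0xE0 = 11100000 → 3-byte char #2 = E0 B8 A9.
Offset 5: leading byte 0xF2 = 11110010 → 4-byte char #3 = F2 AB 82 99.
Offset 9: leading byte 0xCC = 11001100 → 2-byte char #4 = CC 97.
Leading byte 0xCC = 11001100 matches 110xxxxx → 2-byte sequence.
Byte 1: 0xCC = 11001100, payload 01100 (5 bits).
Byte 2: 0x97 = 10010111 (10xxxxxx ✓), payload 010111.
Concatenate: 01100010111 = 0x317 (11 bits → U+0317).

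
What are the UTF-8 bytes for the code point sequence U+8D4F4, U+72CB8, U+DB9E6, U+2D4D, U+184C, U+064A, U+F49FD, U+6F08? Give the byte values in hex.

U+8D4F4: 4-byte form → F2 8D 93 B4.
U+72CB8: 4-byte form → F1 B2 B2 B8.
U+DB9E6: 4-byte form → F3 9B A7 A6.
U+2D4D: 3-byte form → E2 B5 8D.
U+184C: 3-byte form → E1 A1 8C.
U+064A: 2-byte form → D9 8A.
U+F49FD: 4-byte form → F3 B4 A7 BD.
U+6F08: 3-byte form → E6 BC 88.
Concatenated (27 bytes): F2 8D 93 B4 F1 B2 B2 B8 F3 9B A7 A6 E2 B5 8D E1 A1 8C D9 8A F3 B4 A7 BD E6 BC 88.

F2 8D 93 B4 F1 B2 B2 B8 F3 9B A7 A6 E2 B5 8D E1 A1 8C D9 8A F3 B4 A7 BD E6 BC 88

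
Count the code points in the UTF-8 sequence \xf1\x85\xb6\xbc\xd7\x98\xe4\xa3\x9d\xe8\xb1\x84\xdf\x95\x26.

6

Byte at offset 0: 0xF1 = 11110001 → 4-byte char (#1). Advance 4.
Byte at offset 4: 0xD7 = 11010111 → 2-byte char (#2). Advance 2.
Byte at offset 6: 0xE4 = 11100100 → 3-byte char (#3). Advance 3.
Byte at offset 9: 0xE8 = 11101000 → 3-byte char (#4). Advance 3.
Byte at offset 12: 0xDF = 11011111 → 2-byte char (#5). Advance 2.
Byte at offset 14: 0x26 = 00100110 → 1-byte char (#6). Advance 1.
Reached end at offset 15 after 6 code points.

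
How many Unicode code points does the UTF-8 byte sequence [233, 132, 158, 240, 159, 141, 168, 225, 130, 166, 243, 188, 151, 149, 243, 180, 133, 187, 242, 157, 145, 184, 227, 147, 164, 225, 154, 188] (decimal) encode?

8

Byte at offset 0: 0xE9 = 11101001 → 3-byte char (#1). Advance 3.
Byte at offset 3: 0xF0 = 11110000 → 4-byte char (#2). Advance 4.
Byte at offset 7: 0xE1 = 11100001 → 3-byte char (#3). Advance 3.
Byte at offset 10: 0xF3 = 11110011 → 4-byte char (#4). Advance 4.
Byte at offset 14: 0xF3 = 11110011 → 4-byte char (#5). Advance 4.
Byte at offset 18: 0xF2 = 11110010 → 4-byte char (#6). Advance 4.
Byte at offset 22: 0xE3 = 11100011 → 3-byte char (#7). Advance 3.
Byte at offset 25: 0xE1 = 11100001 → 3-byte char (#8). Advance 3.
Reached end at offset 28 after 8 code points.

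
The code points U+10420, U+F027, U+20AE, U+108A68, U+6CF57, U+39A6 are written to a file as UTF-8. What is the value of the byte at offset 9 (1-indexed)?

0x82

1-indexed offset 9 is 0-indexed offset 8.
U+10420 → 4-byte form F0 90 90 A0 at offsets 0–3.
U+F027 → 3-byte form EF 80 A7 at offsets 4–6.
U+20AE → 3-byte form E2 82 AE at offsets 7–9.
Offset 8 falls in char 3's range; it's byte 2 of E2 82 AE = 0x82.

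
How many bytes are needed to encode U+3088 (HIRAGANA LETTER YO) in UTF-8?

3

U+3088 = 0x3088. UTF-8 uses 1 byte below 0x80, 2 below 0x800, 3 below 0x10000, 4 up to 0x10FFFF. 0x3088 is in U+0800–U+FFFF → 3 bytes.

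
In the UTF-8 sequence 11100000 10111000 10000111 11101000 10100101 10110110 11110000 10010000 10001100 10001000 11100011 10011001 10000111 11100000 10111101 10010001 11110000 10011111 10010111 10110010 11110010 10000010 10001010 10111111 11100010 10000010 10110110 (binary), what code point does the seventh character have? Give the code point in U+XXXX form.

U+822BF

Offset 0: leading byte 0xE0 = 11100000 → 3-byte char #1 = E0 B8 87.
Offset 3: leading byte 0xE8 = 11101000 → 3-byte char #2 = E8 A5 B6.
Offset 6: leading byte 0xF0 = 11110000 → 4-byte char #3 = F0 90 8C 88.
Offset 10: leading byte 0xE3 = 11100011 → 3-byte char #4 = E3 99 87.
Offset 13: leading byte 0xE0 = 11100000 → 3-byte char #5 = E0 BD 91.
Offset 16: leading byte 0xF0 = 11110000 → 4-byte char #6 = F0 9F 97 B2.
Offset 20: leading byte 0xF2 = 11110010 → 4-byte char #7 = F2 82 8A BF.
Leading byte 0xF2 = 11110010 matches 11110xxx → 4-byte sequence.
Byte 1: 0xF2 = 11110010, payload 010 (3 bits).
Byte 2: 0x82 = 10000010 (10xxxxxx ✓), payload 000010.
Byte 3: 0x8A = 10001010 (10xxxxxx ✓), payload 001010.
Byte 4: 0xBF = 10111111 (10xxxxxx ✓), payload 111111.
Concatenate: 010000010001010111111 = 0x822BF (21 bits → U+822BF).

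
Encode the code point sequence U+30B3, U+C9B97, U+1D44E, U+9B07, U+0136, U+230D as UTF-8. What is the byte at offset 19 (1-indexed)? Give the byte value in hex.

0x8D

1-indexed offset 19 is 0-indexed offset 18.
U+30B3 → 3-byte form E3 82 B3 at offsets 0–2.
U+C9B97 → 4-byte form F3 89 AE 97 at offsets 3–6.
U+1D44E → 4-byte form F0 9D 91 8E at offsets 7–10.
U+9B07 → 3-byte form E9 AC 87 at offsets 11–13.
U+0136 → 2-byte form C4 B6 at offsets 14–15.
U+230D → 3-byte form E2 8C 8D at offsets 16–18.
Offset 18 falls in char 6's range; it's byte 3 of E2 8C 8D = 0x8D.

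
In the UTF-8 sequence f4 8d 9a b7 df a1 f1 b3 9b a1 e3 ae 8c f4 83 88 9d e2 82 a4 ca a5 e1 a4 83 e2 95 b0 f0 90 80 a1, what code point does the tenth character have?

Offset 0: leading byte 0xF4 = 11110100 → 4-byte char #1 = F4 8D 9A B7.
Offset 4: leading byte 0xDF = 11011111 → 2-byte char #2 = DF A1.
Offset 6: leading byte 0xF1 = 11110001 → 4-byte char #3 = F1 B3 9B A1.
Offset 10: leading byte 0xE3 = 11100011 → 3-byte char #4 = E3 AE 8C.
Offset 13: leading byte 0xF4 = 11110100 → 4-byte char #5 = F4 83 88 9D.
Offset 17: leading byte 0xE2 = 11100010 → 3-byte char #6 = E2 82 A4.
Offset 20: leading byte 0xCA = 11001010 → 2-byte char #7 = CA A5.
Offset 22: leading byte 0xE1 = 11100001 → 3-byte char #8 = E1 A4 83.
Offset 25: leading byte 0xE2 = 11100010 → 3-byte char #9 = E2 95 B0.
Offset 28: leading byte 0xF0 = 11110000 → 4-byte char #10 = F0 90 80 A1.
Leading byte 0xF0 = 11110000 matches 11110xxx → 4-byte sequence.
Byte 1: 0xF0 = 11110000, payload 000 (3 bits).
Byte 2: 0x90 = 10010000 (10xxxxxx ✓), payload 010000.
Byte 3: 0x80 = 10000000 (10xxxxxx ✓), payload 000000.
Byte 4: 0xA1 = 10100001 (10xxxxxx ✓), payload 100001.
Concatenate: 000010000000000100001 = 0x10021 (21 bits → U+10021).

U+10021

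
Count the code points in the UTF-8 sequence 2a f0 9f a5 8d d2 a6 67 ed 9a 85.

Byte at offset 0: 0x2A = 00101010 → 1-byte char (#1). Advance 1.
Byte at offset 1: 0xF0 = 11110000 → 4-byte char (#2). Advance 4.
Byte at offset 5: 0xD2 = 11010010 → 2-byte char (#3). Advance 2.
Byte at offset 7: 0x67 = 01100111 → 1-byte char (#4). Advance 1.
Byte at offset 8: 0xED = 11101101 → 3-byte char (#5). Advance 3.
Reached end at offset 11 after 5 code points.

5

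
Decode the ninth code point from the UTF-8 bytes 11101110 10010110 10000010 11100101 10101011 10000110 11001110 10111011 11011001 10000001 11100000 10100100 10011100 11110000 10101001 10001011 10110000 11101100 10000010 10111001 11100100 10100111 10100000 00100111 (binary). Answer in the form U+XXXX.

Offset 0: leading byte 0xEE = 11101110 → 3-byte char #1 = EE 96 82.
Offset 3: leading byte 0xE5 = 11100101 → 3-byte char #2 = E5 AB 86.
Offset 6: leading byte 0xCE = 11001110 → 2-byte char #3 = CE BB.
Offset 8: leading byte 0xD9 = 11011001 → 2-byte char #4 = D9 81.
Offset 10: leading byte 0xE0 = 11100000 → 3-byte char #5 = E0 A4 9C.
Offset 13: leading byte 0xF0 = 11110000 → 4-byte char #6 = F0 A9 8B B0.
Offset 17: leading byte 0xEC = 11101100 → 3-byte char #7 = EC 82 B9.
Offset 20: leading byte 0xE4 = 11100100 → 3-byte char #8 = E4 A7 A0.
Offset 23: leading byte 0x27 = 00100111 → 1-byte char #9 = 27.
Leading byte 0x27 = 00100111 matches 0xxxxxxx → 1-byte sequence.
Byte 1: 0x27 = 00100111, payload 0100111 (7 bits).
Concatenate: 0100111 = 0x27 (7 bits → U+0027).

U+0027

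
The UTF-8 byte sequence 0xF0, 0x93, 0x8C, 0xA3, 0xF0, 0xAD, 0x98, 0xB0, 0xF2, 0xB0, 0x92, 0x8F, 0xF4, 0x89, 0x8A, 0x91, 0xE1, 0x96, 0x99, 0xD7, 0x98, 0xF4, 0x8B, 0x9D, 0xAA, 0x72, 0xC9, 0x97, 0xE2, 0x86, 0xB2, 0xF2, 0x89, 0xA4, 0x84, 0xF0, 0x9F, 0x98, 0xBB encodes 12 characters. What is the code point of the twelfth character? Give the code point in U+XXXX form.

Offset 0: leading byte 0xF0 = 11110000 → 4-byte char #1 = F0 93 8C A3.
Offset 4: leading byte 0xF0 = 11110000 → 4-byte char #2 = F0 AD 98 B0.
Offset 8: leading byte 0xF2 = 11110010 → 4-byte char #3 = F2 B0 92 8F.
Offset 12: leading byte 0xF4 = 11110100 → 4-byte char #4 = F4 89 8A 91.
Offset 16: leading byte 0xE1 = 11100001 → 3-byte char #5 = E1 96 99.
Offset 19: leading byte 0xD7 = 11010111 → 2-byte char #6 = D7 98.
Offset 21: leading byte 0xF4 = 11110100 → 4-byte char #7 = F4 8B 9D AA.
Offset 25: leading byte 0x72 = 01110010 → 1-byte char #8 = 72.
Offset 26: leading byte 0xC9 = 11001001 → 2-byte char #9 = C9 97.
Offset 28: leading byte 0xE2 = 11100010 → 3-byte char #10 = E2 86 B2.
Offset 31: leading byte 0xF2 = 11110010 → 4-byte char #11 = F2 89 A4 84.
Offset 35: leading byte 0xF0 = 11110000 → 4-byte char #12 = F0 9F 98 BB.
Leading byte 0xF0 = 11110000 matches 11110xxx → 4-byte sequence.
Byte 1: 0xF0 = 11110000, payload 000 (3 bits).
Byte 2: 0x9F = 10011111 (10xxxxxx ✓), payload 011111.
Byte 3: 0x98 = 10011000 (10xxxxxx ✓), payload 011000.
Byte 4: 0xBB = 10111011 (10xxxxxx ✓), payload 111011.
Concatenate: 000011111011000111011 = 0x1F63B (21 bits → U+1F63B).

U+1F63B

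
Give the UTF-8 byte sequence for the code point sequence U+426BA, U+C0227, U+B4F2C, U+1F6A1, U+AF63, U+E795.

F1 82 9A BA F3 80 88 A7 F2 B4 BC AC F0 9F 9A A1 EA BD A3 EE 9E 95

U+426BA: 4-byte form → F1 82 9A BA.
U+C0227: 4-byte form → F3 80 88 A7.
U+B4F2C: 4-byte form → F2 B4 BC AC.
U+1F6A1: 4-byte form → F0 9F 9A A1.
U+AF63: 3-byte form → EA BD A3.
U+E795: 3-byte form → EE 9E 95.
Concatenated (22 bytes): F1 82 9A BA F3 80 88 A7 F2 B4 BC AC F0 9F 9A A1 EA BD A3 EE 9E 95.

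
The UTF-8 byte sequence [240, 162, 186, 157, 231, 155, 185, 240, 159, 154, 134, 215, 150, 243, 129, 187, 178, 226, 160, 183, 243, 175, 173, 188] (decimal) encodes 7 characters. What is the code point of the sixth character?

U+2837

Offset 0: leading byte 0xF0 = 11110000 → 4-byte char #1 = F0 A2 BA 9D.
Offset 4: leading byte 0xE7 = 11100111 → 3-byte char #2 = E7 9B B9.
Offset 7: leading byte 0xF0 = 11110000 → 4-byte char #3 = F0 9F 9A 86.
Offset 11: leading byte 0xD7 = 11010111 → 2-byte char #4 = D7 96.
Offset 13: leading byte 0xF3 = 11110011 → 4-byte char #5 = F3 81 BB B2.
Offset 17: leading byte 0xE2 = 11100010 → 3-byte char #6 = E2 A0 B7.
Leading byte 0xE2 = 11100010 matches 1110xxxx → 3-byte sequence.
Byte 1: 0xE2 = 11100010, payload 0010 (4 bits).
Byte 2: 0xA0 = 10100000 (10xxxxxx ✓), payload 100000.
Byte 3: 0xB7 = 10110111 (10xxxxxx ✓), payload 110111.
Concatenate: 0010100000110111 = 0x2837 (16 bits → U+2837).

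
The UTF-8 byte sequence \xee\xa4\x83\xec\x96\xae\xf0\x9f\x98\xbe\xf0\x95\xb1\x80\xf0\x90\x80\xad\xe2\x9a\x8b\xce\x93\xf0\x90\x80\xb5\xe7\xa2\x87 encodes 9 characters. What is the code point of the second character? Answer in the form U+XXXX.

Offset 0: leading byte 0xEE = 11101110 → 3-byte char #1 = EE A4 83.
Offset 3: leading byte 0xEC = 11101100 → 3-byte char #2 = EC 96 AE.
Leading byte 0xEC = 11101100 matches 1110xxxx → 3-byte sequence.
Byte 1: 0xEC = 11101100, payload 1100 (4 bits).
Byte 2: 0x96 = 10010110 (10xxxxxx ✓), payload 010110.
Byte 3: 0xAE = 10101110 (10xxxxxx ✓), payload 101110.
Concatenate: 1100010110101110 = 0xC5AE (16 bits → U+C5AE).

U+C5AE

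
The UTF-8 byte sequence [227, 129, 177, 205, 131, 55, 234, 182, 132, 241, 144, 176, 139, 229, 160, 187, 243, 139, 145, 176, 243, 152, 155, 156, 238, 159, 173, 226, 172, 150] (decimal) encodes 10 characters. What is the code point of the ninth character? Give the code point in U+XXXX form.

U+E7ED

Offset 0: leading byte 0xE3 = 11100011 → 3-byte char #1 = E3 81 B1.
Offset 3: leading byte 0xCD = 11001101 → 2-byte char #2 = CD 83.
Offset 5: leading byte 0x37 = 00110111 → 1-byte char #3 = 37.
Offset 6: leading byte 0xEA = 11101010 → 3-byte char #4 = EA B6 84.
Offset 9: leading byte 0xF1 = 11110001 → 4-byte char #5 = F1 90 B0 8B.
Offset 13: leading byte 0xE5 = 11100101 → 3-byte char #6 = E5 A0 BB.
Offset 16: leading byte 0xF3 = 11110011 → 4-byte char #7 = F3 8B 91 B0.
Offset 20: leading byte 0xF3 = 11110011 → 4-byte char #8 = F3 98 9B 9C.
Offset 24: leading byte 0xEE = 11101110 → 3-byte char #9 = EE 9F AD.
Leading byte 0xEE = 11101110 matches 1110xxxx → 3-byte sequence.
Byte 1: 0xEE = 11101110, payload 1110 (4 bits).
Byte 2: 0x9F = 10011111 (10xxxxxx ✓), payload 011111.
Byte 3: 0xAD = 10101101 (10xxxxxx ✓), payload 101101.
Concatenate: 1110011111101101 = 0xE7ED (16 bits → U+E7ED).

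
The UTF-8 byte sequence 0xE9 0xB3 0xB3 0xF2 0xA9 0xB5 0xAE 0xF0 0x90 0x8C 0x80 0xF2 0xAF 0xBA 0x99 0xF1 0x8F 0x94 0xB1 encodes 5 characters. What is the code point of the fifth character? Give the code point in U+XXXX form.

U+4F531

Offset 0: leading byte 0xE9 = 11101001 → 3-byte char #1 = E9 B3 B3.
Offset 3: leading byte 0xF2 = 11110010 → 4-byte char #2 = F2 A9 B5 AE.
Offset 7: leading byte 0xF0 = 11110000 → 4-byte char #3 = F0 90 8C 80.
Offset 11: leading byte 0xF2 = 11110010 → 4-byte char #4 = F2 AF BA 99.
Offset 15: leading byte 0xF1 = 11110001 → 4-byte char #5 = F1 8F 94 B1.
Leading byte 0xF1 = 11110001 matches 11110xxx → 4-byte sequence.
Byte 1: 0xF1 = 11110001, payload 001 (3 bits).
Byte 2: 0x8F = 10001111 (10xxxxxx ✓), payload 001111.
Byte 3: 0x94 = 10010100 (10xxxxxx ✓), payload 010100.
Byte 4: 0xB1 = 10110001 (10xxxxxx ✓), payload 110001.
Concatenate: 001001111010100110001 = 0x4F531 (21 bits → U+4F531).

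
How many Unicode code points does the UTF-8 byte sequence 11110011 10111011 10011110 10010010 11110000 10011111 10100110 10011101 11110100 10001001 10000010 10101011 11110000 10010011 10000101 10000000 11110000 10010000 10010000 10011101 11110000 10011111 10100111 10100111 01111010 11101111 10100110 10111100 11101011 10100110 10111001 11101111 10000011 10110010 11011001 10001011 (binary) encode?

Byte at offset 0: 0xF3 = 11110011 → 4-byte char (#1). Advance 4.
Byte at offset 4: 0xF0 = 11110000 → 4-byte char (#2). Advance 4.
Byte at offset 8: 0xF4 = 11110100 → 4-byte char (#3). Advance 4.
Byte at offset 12: 0xF0 = 11110000 → 4-byte char (#4). Advance 4.
Byte at offset 16: 0xF0 = 11110000 → 4-byte char (#5). Advance 4.
Byte at offset 20: 0xF0 = 11110000 → 4-byte char (#6). Advance 4.
Byte at offset 24: 0x7A = 01111010 → 1-byte char (#7). Advance 1.
Byte at offset 25: 0xEF = 11101111 → 3-byte char (#8). Advance 3.
Byte at offset 28: 0xEB = 11101011 → 3-byte char (#9). Advance 3.
Byte at offset 31: 0xEF = 11101111 → 3-byte char (#10). Advance 3.
Byte at offset 34: 0xD9 = 11011001 → 2-byte char (#11). Advance 2.
Reached end at offset 36 after 11 code points.

11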